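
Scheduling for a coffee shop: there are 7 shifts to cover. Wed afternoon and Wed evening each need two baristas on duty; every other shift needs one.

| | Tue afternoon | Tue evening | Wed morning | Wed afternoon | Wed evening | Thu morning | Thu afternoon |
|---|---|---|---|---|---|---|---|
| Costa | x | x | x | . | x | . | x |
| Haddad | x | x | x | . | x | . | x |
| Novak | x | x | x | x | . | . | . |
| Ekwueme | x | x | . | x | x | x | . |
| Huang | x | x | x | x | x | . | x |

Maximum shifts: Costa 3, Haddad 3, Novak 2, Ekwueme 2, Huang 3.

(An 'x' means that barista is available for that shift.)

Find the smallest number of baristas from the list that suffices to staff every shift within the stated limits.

4

9 slots to fill and no one can take more than 3, so at least ⌈9/3⌉ = 3 baristas are needed.
No set of 3 baristas can cover every shift (each such set leaves at least one shift with no one available or exceeds a cap).
Costa, Haddad, Novak, and Ekwueme alone can cover everything: Tue afternoon→Haddad, Tue evening→Haddad, Wed morning→Costa, Wed afternoon→Novak+Ekwueme, Wed evening→Costa+Haddad, Thu morning→Ekwueme, Thu afternoon→Costa.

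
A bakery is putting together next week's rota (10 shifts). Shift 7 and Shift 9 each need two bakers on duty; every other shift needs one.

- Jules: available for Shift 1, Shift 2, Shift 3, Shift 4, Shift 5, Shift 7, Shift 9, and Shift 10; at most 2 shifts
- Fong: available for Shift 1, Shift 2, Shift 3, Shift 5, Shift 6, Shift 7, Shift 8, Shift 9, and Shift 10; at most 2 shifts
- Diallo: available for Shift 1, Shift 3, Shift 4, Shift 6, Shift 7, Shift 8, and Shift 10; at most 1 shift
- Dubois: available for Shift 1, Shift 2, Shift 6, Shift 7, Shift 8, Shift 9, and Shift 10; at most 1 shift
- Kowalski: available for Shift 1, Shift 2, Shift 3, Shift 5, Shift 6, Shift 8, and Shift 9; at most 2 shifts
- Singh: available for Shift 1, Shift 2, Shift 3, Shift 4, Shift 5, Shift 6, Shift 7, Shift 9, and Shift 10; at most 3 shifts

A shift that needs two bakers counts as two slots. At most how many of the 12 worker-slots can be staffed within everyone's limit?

Total capacity across all bakers is 2+2+1+1+2+3 = 11, and 12 slots are needed, so at most 11 can be filled.
An assignment achieving 11: Shift 1→Kowalski, Shift 2→Fong, Shift 3→Diallo, Shift 4→Jules, Shift 5→Jules, Shift 6→Dubois, Shift 7→Singh, Shift 8→Fong, Shift 9→Kowalski+Singh, Shift 10→Singh.
Loads: Jules 2/2, Fong 2/2, Diallo 1/1, Dubois 1/1, Kowalski 2/2, Singh 3/3.

11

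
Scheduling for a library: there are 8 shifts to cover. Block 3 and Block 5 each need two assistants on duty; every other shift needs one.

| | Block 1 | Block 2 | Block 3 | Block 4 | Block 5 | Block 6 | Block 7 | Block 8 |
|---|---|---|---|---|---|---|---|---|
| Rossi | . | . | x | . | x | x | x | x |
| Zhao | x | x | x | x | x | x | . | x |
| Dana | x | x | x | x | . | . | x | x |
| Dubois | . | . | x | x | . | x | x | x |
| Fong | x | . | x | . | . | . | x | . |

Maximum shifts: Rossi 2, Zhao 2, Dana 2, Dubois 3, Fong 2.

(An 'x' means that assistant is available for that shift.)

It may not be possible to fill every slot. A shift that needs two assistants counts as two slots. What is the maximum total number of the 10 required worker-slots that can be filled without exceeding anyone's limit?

Total capacity across all assistants is 2+2+2+3+2 = 11, and 10 slots are needed, so at most 10 can be filled.
An assignment achieving 10: Block 1→Dana, Block 2→Zhao, Block 3→Dubois+Fong, Block 4→Dana, Block 5→Rossi+Zhao, Block 6→Rossi, Block 7→Dubois, Block 8→Dubois.
Loads: Rossi 2/2, Zhao 2/2, Dana 2/2, Dubois 3/3, Fong 1/2.

10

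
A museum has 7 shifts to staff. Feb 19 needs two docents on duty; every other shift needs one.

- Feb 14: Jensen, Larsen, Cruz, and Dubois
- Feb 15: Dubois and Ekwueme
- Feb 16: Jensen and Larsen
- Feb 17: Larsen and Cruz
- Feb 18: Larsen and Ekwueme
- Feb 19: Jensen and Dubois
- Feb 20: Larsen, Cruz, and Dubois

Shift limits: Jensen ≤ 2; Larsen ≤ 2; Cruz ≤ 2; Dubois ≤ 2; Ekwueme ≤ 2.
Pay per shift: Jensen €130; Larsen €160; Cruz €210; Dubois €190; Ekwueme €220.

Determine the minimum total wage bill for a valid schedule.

€1380

Feb 19 can only be covered by Jensen and Dubois, so that assignment is forced.
Picking the cheapest available docent for each shift independently would cost €1250, but that ignores the shift limits.
An optimal schedule: Feb 14→Cruz, Feb 15→Dubois, Feb 16→Jensen, Feb 17→Larsen, Feb 18→Larsen, Feb 19→Jensen+Dubois, Feb 20→Cruz.
Total: 210 + 190 + 130 + 160 + 160 + 130 + 190 + 210 = €1380.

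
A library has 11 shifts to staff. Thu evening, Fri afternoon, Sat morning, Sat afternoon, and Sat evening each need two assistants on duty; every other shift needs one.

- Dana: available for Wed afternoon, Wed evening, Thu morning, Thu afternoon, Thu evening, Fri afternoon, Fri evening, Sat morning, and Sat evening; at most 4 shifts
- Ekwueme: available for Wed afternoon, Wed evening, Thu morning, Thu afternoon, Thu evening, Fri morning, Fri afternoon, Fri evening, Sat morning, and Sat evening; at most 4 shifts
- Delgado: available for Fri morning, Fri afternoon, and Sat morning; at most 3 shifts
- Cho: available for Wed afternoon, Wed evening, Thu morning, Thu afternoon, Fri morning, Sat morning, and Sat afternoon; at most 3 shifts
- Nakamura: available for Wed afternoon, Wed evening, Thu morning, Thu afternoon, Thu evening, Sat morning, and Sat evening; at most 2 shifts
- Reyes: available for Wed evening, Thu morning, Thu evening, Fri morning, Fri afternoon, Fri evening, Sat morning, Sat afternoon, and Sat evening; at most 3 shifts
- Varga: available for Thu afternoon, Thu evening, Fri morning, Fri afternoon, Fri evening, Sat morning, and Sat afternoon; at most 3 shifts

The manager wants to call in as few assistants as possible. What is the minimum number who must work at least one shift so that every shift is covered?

16 slots to fill and no one can take more than 4, so at least ⌈16/4⌉ = 4 assistants are needed.
Any 4 assistants together have capacity at most 4+4+3+3 = 14 < 16 slots, so 4 can never suffice.
Dana, Ekwueme, Delgado, Cho, and Reyes alone can cover everything: Wed afternoon→Dana, Wed evening→Ekwueme, Thu morning→Ekwueme, Thu afternoon→Dana, Thu evening→Dana+Ekwueme, Fri morning→Delgado, Fri afternoon→Delgado+Reyes, Fri evening→Dana, Sat morning→Delgado+Cho, Sat afternoon→Cho+Reyes, Sat evening→Ekwueme+Reyes.

5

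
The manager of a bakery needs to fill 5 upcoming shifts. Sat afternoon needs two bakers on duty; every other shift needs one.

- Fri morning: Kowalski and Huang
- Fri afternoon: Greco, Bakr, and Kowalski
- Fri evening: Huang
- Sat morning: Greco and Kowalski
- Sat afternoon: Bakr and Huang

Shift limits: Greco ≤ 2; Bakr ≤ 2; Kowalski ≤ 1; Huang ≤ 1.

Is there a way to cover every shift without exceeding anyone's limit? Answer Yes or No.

Total capacity is 6 and 6 slots are needed, so capacity alone doesn't rule it out.
Shifts {Fri evening, Sat afternoon} need 3 worker-slots in total, but the bakers available for any of those shifts (Bakr and Huang) can supply at most 2 among them. So no valid schedule exists.

No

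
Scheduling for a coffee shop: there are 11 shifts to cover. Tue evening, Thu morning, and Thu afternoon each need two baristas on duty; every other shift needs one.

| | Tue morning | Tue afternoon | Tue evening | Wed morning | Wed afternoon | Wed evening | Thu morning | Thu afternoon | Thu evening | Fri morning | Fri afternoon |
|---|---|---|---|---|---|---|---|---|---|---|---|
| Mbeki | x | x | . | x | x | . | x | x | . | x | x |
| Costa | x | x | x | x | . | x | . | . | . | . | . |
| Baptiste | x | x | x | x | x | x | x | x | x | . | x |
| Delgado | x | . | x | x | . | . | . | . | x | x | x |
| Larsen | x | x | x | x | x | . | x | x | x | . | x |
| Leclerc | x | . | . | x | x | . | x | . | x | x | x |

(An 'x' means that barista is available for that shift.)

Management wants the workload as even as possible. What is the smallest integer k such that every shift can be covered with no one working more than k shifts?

With 6 baristas and 14 worker-slots to fill, someone must work at least ⌈14/6⌉ = 3 shifts, so k ≥ 3.
k = 3 works: Tue morning→Costa, Tue afternoon→Mbeki, Tue evening→Costa+Delgado, Wed morning→Delgado, Wed afternoon→Baptiste, Wed evening→Costa, Thu morning→Larsen+Leclerc, Thu afternoon→Mbeki+Baptiste, Thu evening→Baptiste, Fri morning→Mbeki, Fri afternoon→Delgado.
Loads: Mbeki 3, Costa 3, Baptiste 3, Delgado 3, Larsen 1, Leclerc 1 — all ≤ 3.

3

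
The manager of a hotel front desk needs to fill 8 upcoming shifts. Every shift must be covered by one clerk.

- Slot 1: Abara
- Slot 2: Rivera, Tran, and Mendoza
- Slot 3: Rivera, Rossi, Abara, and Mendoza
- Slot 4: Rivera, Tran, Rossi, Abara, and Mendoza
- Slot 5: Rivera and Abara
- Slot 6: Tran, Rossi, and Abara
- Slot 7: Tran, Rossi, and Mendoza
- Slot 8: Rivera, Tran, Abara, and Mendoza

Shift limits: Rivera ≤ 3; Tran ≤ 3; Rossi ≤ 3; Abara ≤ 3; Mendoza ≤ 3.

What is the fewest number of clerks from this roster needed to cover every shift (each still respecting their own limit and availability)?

3

8 slots to fill and no one can take more than 3, so at least ⌈8/3⌉ = 3 clerks are needed.
Rivera, Tran, and Abara alone can cover everything: Slot 1→Abara, Slot 2→Rivera, Slot 3→Rivera, Slot 4→Tran, Slot 5→Rivera, Slot 6→Tran, Slot 7→Tran, Slot 8→Abara.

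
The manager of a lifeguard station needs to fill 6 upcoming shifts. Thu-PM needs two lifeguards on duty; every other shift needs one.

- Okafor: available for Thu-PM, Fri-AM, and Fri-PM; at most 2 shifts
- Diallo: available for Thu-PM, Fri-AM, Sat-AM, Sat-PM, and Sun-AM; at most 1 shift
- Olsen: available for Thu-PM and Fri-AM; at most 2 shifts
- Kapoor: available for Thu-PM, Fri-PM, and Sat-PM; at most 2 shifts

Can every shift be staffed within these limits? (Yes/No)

No

Total capacity is 7 and 7 slots are needed, so capacity alone doesn't rule it out.
Shifts {Sat-AM, Sun-AM} need 2 worker-slots in total, but the lifeguards available for any of those shifts (Diallo) can supply at most 1 among them. So no valid schedule exists.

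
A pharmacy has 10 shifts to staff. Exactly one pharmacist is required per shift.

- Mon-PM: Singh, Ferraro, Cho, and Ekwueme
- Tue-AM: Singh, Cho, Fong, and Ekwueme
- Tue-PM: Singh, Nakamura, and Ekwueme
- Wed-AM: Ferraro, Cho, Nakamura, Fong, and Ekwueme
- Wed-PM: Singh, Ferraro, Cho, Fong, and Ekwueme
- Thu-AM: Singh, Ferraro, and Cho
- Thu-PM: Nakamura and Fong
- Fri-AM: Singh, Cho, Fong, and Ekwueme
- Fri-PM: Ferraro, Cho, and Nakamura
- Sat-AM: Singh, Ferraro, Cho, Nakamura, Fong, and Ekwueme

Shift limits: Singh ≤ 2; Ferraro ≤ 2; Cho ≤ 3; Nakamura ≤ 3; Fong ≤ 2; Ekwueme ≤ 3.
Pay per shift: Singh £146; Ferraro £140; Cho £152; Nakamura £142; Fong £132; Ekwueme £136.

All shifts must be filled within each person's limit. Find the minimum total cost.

£1378

Picking the cheapest available pharmacist for each shift independently would cost £1344, but that ignores the shift limits.
An optimal schedule: Mon-PM→Ekwueme, Tue-AM→Fong, Tue-PM→Ekwueme, Wed-AM→Nakamura, Wed-PM→Ferraro, Thu-AM→Ferraro, Thu-PM→Fong, Fri-AM→Ekwueme, Fri-PM→Nakamura, Sat-AM→Nakamura.
Total: 136 + 132 + 136 + 142 + 140 + 140 + 132 + 136 + 142 + 142 = £1378.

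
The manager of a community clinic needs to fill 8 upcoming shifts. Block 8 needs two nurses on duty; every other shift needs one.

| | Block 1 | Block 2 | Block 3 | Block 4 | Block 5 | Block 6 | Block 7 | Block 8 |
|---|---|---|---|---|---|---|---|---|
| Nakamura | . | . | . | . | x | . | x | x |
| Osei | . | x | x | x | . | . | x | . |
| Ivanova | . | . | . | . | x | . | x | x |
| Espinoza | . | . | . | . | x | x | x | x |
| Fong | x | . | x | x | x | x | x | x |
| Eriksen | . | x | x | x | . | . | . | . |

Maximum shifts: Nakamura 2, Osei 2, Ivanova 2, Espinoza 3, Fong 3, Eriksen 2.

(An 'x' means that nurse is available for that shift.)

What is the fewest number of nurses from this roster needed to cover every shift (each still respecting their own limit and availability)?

4

9 slots to fill and no one can take more than 3, so at least ⌈9/3⌉ = 3 nurses are needed.
Any 3 nurses together have capacity at most 3+3+2 = 8 < 9 slots, so 3 can never suffice.
Nakamura, Osei, Ivanova, and Fong alone can cover everything: Block 1→Fong, Block 2→Osei, Block 3→Osei, Block 4→Fong, Block 5→Nakamura, Block 6→Fong, Block 7→Ivanova, Block 8→Nakamura+Ivanova.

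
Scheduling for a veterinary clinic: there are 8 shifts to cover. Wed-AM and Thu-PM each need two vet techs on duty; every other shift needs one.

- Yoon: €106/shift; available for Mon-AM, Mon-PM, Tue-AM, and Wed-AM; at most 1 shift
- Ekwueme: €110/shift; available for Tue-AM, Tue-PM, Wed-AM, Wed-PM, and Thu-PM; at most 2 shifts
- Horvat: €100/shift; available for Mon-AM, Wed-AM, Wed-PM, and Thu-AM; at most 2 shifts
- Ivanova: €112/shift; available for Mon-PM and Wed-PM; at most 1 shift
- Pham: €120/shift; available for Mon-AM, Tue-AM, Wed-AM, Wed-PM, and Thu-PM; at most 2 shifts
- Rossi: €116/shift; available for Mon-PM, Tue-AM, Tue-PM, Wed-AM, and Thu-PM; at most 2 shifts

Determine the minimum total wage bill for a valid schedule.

Thu-AM can only be covered by Horvat, so that assignment is forced.
Picking the cheapest available vet tech for each shift independently would cost €1054, but that ignores the shift limits.
An optimal schedule: Mon-AM→Yoon, Mon-PM→Ivanova, Tue-AM→Rossi, Tue-PM→Ekwueme, Wed-AM→Pham+Rossi, Wed-PM→Horvat, Thu-AM→Horvat, Thu-PM→Ekwueme+Pham.
Total: 106 + 112 + 116 + 110 + 120 + 116 + 100 + 100 + 110 + 120 = €1110.

€1110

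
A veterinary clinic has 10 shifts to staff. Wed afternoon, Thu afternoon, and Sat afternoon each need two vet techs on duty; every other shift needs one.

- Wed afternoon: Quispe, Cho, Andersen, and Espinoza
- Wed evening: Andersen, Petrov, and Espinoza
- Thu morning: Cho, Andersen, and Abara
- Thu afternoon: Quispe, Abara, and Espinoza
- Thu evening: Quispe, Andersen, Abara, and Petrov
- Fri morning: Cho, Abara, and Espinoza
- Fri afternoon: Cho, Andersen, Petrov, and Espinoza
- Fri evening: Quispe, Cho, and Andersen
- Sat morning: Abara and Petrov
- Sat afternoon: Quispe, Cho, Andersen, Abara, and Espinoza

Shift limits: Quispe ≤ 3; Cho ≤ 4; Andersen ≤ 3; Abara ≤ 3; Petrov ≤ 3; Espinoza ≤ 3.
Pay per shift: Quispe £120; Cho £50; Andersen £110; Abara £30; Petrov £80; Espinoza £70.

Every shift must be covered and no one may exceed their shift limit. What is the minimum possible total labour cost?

Picking the cheapest available vet tech for each shift independently would cost £590, but that ignores the shift limits.
An optimal schedule: Wed afternoon→Cho+Espinoza, Wed evening→Petrov, Thu morning→Abara, Thu afternoon→Abara+Espinoza, Thu evening→Petrov, Fri morning→Cho, Fri afternoon→Petrov, Fri evening→Cho, Sat morning→Abara, Sat afternoon→Cho+Espinoza.
Total: 50 + 70 + 80 + 30 + 30 + 70 + 80 + 50 + 80 + 50 + 30 + 50 + 70 = £740.

£740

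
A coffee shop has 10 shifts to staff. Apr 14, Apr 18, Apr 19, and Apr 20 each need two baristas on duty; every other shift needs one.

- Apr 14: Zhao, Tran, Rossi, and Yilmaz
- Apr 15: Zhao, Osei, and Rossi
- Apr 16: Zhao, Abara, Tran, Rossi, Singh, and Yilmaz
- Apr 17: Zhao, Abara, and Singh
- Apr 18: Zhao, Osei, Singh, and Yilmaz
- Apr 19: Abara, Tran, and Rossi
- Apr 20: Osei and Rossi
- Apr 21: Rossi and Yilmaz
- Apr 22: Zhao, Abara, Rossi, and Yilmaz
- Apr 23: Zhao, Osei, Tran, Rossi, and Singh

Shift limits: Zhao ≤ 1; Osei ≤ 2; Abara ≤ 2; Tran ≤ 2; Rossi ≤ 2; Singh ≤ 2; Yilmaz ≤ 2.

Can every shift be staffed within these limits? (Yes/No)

Total capacity is 1+2+2+2+2+2+2 = 13 but 14 worker-slots are needed — infeasible.

No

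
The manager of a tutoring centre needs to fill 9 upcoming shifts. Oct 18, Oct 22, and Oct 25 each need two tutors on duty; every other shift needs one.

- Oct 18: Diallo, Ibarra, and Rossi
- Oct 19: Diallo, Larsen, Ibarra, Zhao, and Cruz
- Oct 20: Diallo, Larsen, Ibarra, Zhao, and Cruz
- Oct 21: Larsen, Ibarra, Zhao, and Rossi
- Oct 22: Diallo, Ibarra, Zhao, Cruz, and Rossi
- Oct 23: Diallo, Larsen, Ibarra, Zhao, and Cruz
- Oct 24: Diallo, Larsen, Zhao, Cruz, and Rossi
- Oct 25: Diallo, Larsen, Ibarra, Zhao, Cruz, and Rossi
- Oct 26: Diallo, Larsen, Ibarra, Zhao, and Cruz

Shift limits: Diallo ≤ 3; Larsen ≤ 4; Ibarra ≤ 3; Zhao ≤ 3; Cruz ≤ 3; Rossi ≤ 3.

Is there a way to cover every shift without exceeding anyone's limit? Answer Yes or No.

One valid schedule: Oct 18→Diallo+Ibarra, Oct 19→Diallo, Oct 20→Diallo, Oct 21→Larsen, Oct 22→Ibarra+Zhao, Oct 23→Larsen, Oct 24→Larsen, Oct 25→Ibarra+Zhao, Oct 26→Larsen.
Loads: Diallo 3/3, Larsen 4/4, Ibarra 3/3, Zhao 2/3, Cruz 0/3, Rossi 0/3 — all within limits.

Yes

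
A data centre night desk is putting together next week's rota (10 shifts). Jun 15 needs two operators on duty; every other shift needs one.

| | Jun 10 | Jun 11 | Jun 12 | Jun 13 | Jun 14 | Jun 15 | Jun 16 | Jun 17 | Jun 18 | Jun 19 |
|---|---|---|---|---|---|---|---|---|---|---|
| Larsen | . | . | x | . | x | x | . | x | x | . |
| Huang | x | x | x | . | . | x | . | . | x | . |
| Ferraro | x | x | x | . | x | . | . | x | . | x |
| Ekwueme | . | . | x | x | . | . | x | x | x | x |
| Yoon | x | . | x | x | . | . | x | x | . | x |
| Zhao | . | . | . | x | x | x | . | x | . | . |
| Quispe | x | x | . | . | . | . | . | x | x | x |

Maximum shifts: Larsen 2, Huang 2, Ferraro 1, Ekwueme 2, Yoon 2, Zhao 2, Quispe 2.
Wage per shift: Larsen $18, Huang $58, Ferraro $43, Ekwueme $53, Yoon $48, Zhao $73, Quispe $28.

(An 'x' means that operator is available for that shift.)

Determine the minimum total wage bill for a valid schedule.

Picking the cheapest available operator for each shift independently would cost $328, but that ignores the shift limits.
An optimal schedule: Jun 10→Quispe, Jun 11→Quispe, Jun 12→Huang, Jun 13→Yoon, Jun 14→Larsen, Jun 15→Larsen+Huang, Jun 16→Yoon, Jun 17→Ekwueme, Jun 18→Ekwueme, Jun 19→Ferraro.
Total: 28 + 28 + 58 + 48 + 18 + 18 + 58 + 48 + 53 + 53 + 43 = $453.

$453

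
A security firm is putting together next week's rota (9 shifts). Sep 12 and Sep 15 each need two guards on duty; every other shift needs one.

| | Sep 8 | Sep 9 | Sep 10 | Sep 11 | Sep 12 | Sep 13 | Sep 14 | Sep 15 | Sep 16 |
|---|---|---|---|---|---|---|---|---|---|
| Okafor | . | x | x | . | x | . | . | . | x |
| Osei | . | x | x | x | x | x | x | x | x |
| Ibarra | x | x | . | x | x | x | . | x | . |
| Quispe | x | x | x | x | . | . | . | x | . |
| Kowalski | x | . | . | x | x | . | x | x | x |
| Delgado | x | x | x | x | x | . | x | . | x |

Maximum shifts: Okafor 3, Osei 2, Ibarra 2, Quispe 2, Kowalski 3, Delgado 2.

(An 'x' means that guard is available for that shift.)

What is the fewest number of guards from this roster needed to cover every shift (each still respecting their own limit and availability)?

11 slots to fill and no one can take more than 3, so at least ⌈11/3⌉ = 4 guards are needed.
Any 4 guards together have capacity at most 3+3+2+2 = 10 < 11 slots, so 4 can never suffice.
Okafor, Osei, Ibarra, Quispe, and Kowalski alone can cover everything: Sep 8→Ibarra, Sep 9→Okafor, Sep 10→Okafor, Sep 11→Quispe, Sep 12→Ibarra+Kowalski, Sep 13→Osei, Sep 14→Osei, Sep 15→Quispe+Kowalski, Sep 16→Okafor.

5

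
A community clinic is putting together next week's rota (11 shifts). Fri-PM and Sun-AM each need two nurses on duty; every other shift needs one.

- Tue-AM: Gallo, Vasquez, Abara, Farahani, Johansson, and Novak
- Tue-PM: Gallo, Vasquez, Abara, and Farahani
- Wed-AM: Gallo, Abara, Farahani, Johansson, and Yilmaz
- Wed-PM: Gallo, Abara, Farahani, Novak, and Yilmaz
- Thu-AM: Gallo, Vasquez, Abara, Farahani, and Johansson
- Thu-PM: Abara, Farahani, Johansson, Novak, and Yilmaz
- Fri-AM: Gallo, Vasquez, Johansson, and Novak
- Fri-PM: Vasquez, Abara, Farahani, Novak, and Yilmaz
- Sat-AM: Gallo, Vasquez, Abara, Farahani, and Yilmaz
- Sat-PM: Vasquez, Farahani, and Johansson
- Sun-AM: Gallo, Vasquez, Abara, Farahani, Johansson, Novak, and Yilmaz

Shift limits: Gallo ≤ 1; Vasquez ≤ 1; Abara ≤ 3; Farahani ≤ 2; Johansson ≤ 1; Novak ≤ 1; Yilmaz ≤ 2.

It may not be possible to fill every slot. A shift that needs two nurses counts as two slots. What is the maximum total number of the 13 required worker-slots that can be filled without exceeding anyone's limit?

11

Total capacity across all nurses is 1+1+3+2+1+1+2 = 11, and 13 slots are needed, so at most 11 can be filled.
An assignment achieving 11: Tue-PM→Gallo, Wed-AM→Abara, Wed-PM→Abara, Thu-AM→Abara, Thu-PM→Farahani, Fri-AM→Johansson, Fri-PM→Farahani+Novak, Sat-AM→Yilmaz, Sat-PM→Vasquez, Sun-AM→Yilmaz.
Loads: Gallo 1/1, Vasquez 1/1, Abara 3/3, Farahani 2/2, Johansson 1/1, Novak 1/1, Yilmaz 2/2.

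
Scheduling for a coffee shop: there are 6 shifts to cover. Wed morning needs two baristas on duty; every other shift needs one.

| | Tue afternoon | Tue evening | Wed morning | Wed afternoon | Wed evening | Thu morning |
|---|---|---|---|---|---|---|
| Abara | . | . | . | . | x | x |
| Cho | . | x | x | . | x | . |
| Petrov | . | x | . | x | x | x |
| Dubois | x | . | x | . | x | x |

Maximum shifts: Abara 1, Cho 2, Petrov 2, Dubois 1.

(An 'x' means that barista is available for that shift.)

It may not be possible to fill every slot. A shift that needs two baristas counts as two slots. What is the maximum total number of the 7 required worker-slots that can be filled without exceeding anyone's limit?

6

Total capacity across all baristas is 1+2+2+1 = 6, and 7 slots are needed, so at most 6 can be filled.
An assignment achieving 6: Tue afternoon→Dubois, Tue evening→Cho, Wed morning→Cho, Wed afternoon→Petrov, Wed evening→Petrov, Thu morning→Abara.
Loads: Abara 1/1, Cho 2/2, Petrov 2/2, Dubois 1/1.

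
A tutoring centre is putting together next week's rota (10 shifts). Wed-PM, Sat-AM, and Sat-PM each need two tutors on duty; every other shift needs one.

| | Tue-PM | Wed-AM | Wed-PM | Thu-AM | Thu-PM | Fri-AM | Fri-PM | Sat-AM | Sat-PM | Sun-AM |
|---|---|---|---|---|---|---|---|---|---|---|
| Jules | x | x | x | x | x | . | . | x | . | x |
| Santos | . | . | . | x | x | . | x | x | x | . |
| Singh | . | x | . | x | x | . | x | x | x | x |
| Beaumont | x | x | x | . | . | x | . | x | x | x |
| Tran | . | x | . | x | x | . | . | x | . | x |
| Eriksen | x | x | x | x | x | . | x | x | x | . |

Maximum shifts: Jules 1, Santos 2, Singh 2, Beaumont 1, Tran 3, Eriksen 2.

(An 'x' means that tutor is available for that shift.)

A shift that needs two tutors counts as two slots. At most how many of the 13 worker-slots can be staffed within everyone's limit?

11

Total capacity across all tutors is 1+2+2+1+3+2 = 11, and 13 slots are needed, so at most 11 can be filled.
An assignment achieving 11: Tue-PM→Jules, Wed-AM→Tran, Wed-PM→Eriksen, Thu-AM→Tran, Thu-PM→Tran, Fri-AM→Beaumont, Fri-PM→Santos, Sat-AM→Eriksen, Sat-PM→Santos+Singh, Sun-AM→Singh.
Loads: Jules 1/1, Santos 2/2, Singh 2/2, Beaumont 1/1, Tran 3/3, Eriksen 2/2.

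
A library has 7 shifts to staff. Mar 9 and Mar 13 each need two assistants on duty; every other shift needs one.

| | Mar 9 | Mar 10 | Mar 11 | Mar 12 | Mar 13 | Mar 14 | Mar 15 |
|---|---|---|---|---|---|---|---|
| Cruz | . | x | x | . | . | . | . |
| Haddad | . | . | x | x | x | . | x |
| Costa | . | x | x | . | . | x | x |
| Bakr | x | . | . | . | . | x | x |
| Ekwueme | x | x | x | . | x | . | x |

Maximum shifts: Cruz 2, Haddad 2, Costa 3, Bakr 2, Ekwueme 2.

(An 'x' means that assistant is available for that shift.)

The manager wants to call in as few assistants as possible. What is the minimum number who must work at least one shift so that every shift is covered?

9 slots to fill and no one can take more than 3, so at least ⌈9/3⌉ = 3 assistants are needed.
Any 3 assistants together have capacity at most 3+2+2 = 7 < 9 slots, so 3 can never suffice.
Haddad, Costa, Bakr, and Ekwueme alone can cover everything: Mar 9→Bakr+Ekwueme, Mar 10→Costa, Mar 11→Costa, Mar 12→Haddad, Mar 13→Haddad+Ekwueme, Mar 14→Costa, Mar 15→Bakr.

4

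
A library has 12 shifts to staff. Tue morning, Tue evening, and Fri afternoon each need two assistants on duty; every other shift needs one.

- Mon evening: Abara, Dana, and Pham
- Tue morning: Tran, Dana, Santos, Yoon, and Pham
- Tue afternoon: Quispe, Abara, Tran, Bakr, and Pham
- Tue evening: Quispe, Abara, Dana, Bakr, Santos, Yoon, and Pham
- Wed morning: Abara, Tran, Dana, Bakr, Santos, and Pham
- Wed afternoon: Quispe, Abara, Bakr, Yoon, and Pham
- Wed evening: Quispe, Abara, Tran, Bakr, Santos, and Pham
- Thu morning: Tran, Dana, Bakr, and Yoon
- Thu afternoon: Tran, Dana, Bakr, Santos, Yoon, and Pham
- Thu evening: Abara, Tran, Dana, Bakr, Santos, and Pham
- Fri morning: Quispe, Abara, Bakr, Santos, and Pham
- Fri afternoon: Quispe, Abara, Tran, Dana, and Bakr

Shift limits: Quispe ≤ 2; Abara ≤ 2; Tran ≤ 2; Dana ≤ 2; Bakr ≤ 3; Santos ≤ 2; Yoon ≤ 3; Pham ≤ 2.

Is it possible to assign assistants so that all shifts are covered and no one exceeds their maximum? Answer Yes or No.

One valid schedule: Mon evening→Abara, Tue morning→Santos+Yoon, Tue afternoon→Quispe, Tue evening→Santos+Yoon, Wed morning→Tran, Wed afternoon→Quispe, Wed evening→Bakr, Thu morning→Tran, Thu afternoon→Dana, Thu evening→Bakr, Fri morning→Abara, Fri afternoon→Dana+Bakr.
Loads: Quispe 2/2, Abara 2/2, Tran 2/2, Dana 2/2, Bakr 3/3, Santos 2/2, Yoon 2/3, Pham 0/2 — all within limits.

Yes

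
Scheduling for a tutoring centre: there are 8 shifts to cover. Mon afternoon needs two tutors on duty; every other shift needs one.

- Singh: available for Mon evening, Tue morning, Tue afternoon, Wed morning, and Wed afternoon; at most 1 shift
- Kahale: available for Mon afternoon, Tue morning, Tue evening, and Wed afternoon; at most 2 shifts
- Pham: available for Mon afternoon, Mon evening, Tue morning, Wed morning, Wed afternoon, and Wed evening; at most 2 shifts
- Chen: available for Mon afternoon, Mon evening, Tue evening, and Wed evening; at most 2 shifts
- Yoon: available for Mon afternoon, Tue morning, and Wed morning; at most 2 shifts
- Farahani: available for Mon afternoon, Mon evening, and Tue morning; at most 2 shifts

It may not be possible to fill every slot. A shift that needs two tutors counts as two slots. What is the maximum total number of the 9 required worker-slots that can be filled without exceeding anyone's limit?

9

Total capacity across all tutors is 1+2+2+2+2+2 = 11, and 9 slots are needed, so at most 9 can be filled.
An assignment achieving 9: Mon afternoon→Chen+Yoon, Mon evening→Chen, Tue morning→Yoon, Tue afternoon→Singh, Tue evening→Kahale, Wed morning→Pham, Wed afternoon→Kahale, Wed evening→Pham.
Loads: Singh 1/1, Kahale 2/2, Pham 2/2, Chen 2/2, Yoon 2/2, Farahani 0/2.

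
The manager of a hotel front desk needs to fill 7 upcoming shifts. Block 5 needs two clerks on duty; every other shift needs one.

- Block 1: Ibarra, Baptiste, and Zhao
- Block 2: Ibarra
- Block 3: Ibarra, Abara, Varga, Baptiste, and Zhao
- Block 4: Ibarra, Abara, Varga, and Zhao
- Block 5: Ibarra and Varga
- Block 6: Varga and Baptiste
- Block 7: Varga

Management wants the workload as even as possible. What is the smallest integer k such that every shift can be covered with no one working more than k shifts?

2

With 5 clerks and 8 worker-slots to fill, someone must work at least ⌈8/5⌉ = 2 shifts, so k ≥ 2.
k = 2 works: Block 1→Baptiste, Block 2→Ibarra, Block 3→Abara, Block 4→Abara, Block 5→Ibarra+Varga, Block 6→Baptiste, Block 7→Varga.
Loads: Ibarra 2, Abara 2, Varga 2, Baptiste 2, Zhao 0 — all ≤ 2.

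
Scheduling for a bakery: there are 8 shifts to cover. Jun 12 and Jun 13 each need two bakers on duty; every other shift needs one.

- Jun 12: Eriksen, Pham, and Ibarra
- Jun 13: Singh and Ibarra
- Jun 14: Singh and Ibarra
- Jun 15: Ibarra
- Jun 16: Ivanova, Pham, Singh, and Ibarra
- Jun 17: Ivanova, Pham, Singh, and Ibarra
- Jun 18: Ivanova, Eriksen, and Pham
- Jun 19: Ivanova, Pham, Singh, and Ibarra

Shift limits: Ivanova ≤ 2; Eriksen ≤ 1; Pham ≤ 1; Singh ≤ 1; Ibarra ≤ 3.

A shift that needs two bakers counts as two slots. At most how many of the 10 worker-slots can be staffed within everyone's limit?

Total capacity across all bakers is 2+1+1+1+3 = 8, and 10 slots are needed, so at most 8 can be filled.
An assignment achieving 8: Jun 12→Eriksen+Pham, Jun 13→Singh+Ibarra, Jun 14→Ibarra, Jun 15→Ibarra, Jun 16→Ivanova, Jun 18→Ivanova.
Loads: Ivanova 2/2, Eriksen 1/1, Pham 1/1, Singh 1/1, Ibarra 3/3.

8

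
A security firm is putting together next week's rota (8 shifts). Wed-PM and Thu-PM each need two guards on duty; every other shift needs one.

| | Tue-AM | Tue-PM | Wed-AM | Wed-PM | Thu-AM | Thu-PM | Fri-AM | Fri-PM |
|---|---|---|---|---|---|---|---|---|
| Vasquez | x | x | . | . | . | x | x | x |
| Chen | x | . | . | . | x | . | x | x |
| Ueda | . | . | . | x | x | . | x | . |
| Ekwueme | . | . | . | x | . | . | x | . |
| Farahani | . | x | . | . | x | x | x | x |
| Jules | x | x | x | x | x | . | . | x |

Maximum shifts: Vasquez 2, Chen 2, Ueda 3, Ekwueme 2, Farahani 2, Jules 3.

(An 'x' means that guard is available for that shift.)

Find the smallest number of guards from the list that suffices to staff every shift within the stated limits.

4

10 slots to fill and no one can take more than 3, so at least ⌈10/3⌉ = 4 guards are needed.
Vasquez, Ueda, Farahani, and Jules alone can cover everything: Tue-AM→Vasquez, Tue-PM→Farahani, Wed-AM→Jules, Wed-PM→Ueda+Jules, Thu-AM→Ueda, Thu-PM→Vasquez+Farahani, Fri-AM→Ueda, Fri-PM→Jules.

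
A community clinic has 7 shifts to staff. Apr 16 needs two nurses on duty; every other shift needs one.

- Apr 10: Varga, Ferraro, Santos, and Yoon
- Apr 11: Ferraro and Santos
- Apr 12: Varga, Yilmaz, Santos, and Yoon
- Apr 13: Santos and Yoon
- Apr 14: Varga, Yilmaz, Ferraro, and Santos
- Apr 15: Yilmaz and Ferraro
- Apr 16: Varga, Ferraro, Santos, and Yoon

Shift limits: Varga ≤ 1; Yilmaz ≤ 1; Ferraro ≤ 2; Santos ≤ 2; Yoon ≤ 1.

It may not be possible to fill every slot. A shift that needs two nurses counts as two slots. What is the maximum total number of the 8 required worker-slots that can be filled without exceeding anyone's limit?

Total capacity across all nurses is 1+1+2+2+1 = 7, and 8 slots are needed, so at most 7 can be filled.
An assignment achieving 7: Apr 10→Varga, Apr 11→Ferraro, Apr 12→Santos, Apr 13→Santos, Apr 14→Ferraro, Apr 15→Yilmaz, Apr 16→Yoon.
Loads: Varga 1/1, Yilmaz 1/1, Ferraro 2/2, Santos 2/2, Yoon 1/1.

7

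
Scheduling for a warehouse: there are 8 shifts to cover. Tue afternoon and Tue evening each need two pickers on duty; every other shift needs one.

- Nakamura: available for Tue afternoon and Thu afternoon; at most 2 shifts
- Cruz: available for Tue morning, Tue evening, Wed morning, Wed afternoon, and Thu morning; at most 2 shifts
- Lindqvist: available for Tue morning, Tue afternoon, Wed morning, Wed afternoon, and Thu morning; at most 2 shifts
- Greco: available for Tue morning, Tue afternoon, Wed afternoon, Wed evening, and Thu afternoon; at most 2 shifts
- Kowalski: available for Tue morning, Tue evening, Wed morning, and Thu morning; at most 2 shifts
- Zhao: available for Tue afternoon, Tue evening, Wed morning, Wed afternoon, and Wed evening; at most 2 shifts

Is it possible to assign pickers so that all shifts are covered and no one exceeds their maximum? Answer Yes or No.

One valid schedule: Tue morning→Lindqvist, Tue afternoon→Nakamura+Zhao, Tue evening→Cruz+Kowalski, Wed morning→Lindqvist, Wed afternoon→Greco, Wed evening→Greco, Thu morning→Cruz, Thu afternoon→Nakamura.
Loads: Nakamura 2/2, Cruz 2/2, Lindqvist 2/2, Greco 2/2, Kowalski 1/2, Zhao 1/2 — all within limits.

Yes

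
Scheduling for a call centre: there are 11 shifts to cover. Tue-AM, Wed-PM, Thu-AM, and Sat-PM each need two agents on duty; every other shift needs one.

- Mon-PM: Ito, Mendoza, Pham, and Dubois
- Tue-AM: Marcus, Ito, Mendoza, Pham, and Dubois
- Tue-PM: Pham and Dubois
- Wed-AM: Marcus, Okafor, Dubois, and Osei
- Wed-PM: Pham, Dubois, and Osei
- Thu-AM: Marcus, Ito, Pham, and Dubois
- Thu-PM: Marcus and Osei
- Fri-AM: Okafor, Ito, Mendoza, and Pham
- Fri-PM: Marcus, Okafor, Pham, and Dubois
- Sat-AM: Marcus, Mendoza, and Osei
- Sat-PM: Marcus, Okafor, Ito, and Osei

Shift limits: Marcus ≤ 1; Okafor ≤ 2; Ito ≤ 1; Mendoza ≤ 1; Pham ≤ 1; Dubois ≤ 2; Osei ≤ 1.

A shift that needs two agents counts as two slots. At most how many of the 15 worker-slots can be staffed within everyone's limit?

Total capacity across all agents is 1+2+1+1+1+2+1 = 9, and 15 slots are needed, so at most 9 can be filled.
An assignment achieving 9: Mon-PM→Ito, Tue-PM→Pham, Wed-AM→Okafor, Wed-PM→Dubois+Osei, Thu-AM→Dubois, Thu-PM→Marcus, Fri-AM→Okafor, Sat-AM→Mendoza.
Loads: Marcus 1/1, Okafor 2/2, Ito 1/1, Mendoza 1/1, Pham 1/1, Dubois 2/2, Osei 1/1.

9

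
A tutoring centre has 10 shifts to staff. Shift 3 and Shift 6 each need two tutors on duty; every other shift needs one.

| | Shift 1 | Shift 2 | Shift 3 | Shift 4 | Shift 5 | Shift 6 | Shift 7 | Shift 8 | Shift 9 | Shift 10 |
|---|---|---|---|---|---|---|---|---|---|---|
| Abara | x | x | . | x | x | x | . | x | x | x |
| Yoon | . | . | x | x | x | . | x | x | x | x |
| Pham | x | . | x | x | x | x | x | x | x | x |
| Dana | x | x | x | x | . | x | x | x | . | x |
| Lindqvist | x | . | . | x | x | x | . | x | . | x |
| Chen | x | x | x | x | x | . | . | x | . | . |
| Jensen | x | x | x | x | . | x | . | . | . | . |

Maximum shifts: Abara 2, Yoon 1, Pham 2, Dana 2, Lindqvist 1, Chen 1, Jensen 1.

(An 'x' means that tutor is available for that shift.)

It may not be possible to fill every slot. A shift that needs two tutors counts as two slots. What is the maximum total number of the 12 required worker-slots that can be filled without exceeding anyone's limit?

10

Total capacity across all tutors is 2+1+2+2+1+1+1 = 10, and 12 slots are needed, so at most 10 can be filled.
An assignment achieving 10: Shift 1→Chen, Shift 2→Abara, Shift 3→Pham+Dana, Shift 4→Jensen, Shift 5→Pham, Shift 6→Dana+Lindqvist, Shift 7→Yoon, Shift 9→Abara.
Loads: Abara 2/2, Yoon 1/1, Pham 2/2, Dana 2/2, Lindqvist 1/1, Chen 1/1, Jensen 1/1.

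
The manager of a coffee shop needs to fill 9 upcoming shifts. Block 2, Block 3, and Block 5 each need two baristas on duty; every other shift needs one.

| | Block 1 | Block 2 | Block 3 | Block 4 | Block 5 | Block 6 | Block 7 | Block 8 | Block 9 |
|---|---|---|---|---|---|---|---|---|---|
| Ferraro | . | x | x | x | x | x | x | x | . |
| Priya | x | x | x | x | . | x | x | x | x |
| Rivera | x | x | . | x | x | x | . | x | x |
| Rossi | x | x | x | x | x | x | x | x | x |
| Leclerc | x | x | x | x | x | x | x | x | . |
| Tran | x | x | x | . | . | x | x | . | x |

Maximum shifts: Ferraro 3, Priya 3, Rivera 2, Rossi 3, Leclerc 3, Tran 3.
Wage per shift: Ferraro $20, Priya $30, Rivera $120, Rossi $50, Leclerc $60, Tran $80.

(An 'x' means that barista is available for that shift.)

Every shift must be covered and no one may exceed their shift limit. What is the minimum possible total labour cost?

$480

Picking the cheapest available barista for each shift independently would cost $310, but that ignores the shift limits.
An optimal schedule: Block 1→Priya, Block 2→Rossi+Leclerc, Block 3→Rossi+Leclerc, Block 4→Ferraro, Block 5→Rossi+Leclerc, Block 6→Priya, Block 7→Ferraro, Block 8→Ferraro, Block 9→Priya.
Total: 30 + 50 + 60 + 50 + 60 + 20 + 50 + 60 + 30 + 20 + 20 + 30 = $480.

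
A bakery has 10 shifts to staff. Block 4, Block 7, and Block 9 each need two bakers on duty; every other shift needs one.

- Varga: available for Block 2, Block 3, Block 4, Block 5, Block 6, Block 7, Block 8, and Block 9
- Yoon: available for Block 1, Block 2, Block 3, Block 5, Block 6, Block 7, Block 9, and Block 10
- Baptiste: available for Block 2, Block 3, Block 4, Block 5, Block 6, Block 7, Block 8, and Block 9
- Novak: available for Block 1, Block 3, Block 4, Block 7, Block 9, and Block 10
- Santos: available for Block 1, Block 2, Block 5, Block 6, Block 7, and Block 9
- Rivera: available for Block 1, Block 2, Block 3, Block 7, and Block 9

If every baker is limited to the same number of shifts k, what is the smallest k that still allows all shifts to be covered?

With 6 bakers and 13 worker-slots to fill, someone must work at least ⌈13/6⌉ = 3 shifts, so k ≥ 3.
k = 3 works: Block 1→Yoon, Block 2→Baptiste, Block 3→Baptiste, Block 4→Varga+Baptiste, Block 5→Varga, Block 6→Yoon, Block 7→Novak+Santos, Block 8→Varga, Block 9→Novak+Santos, Block 10→Yoon.
Loads: Varga 3, Yoon 3, Baptiste 3, Novak 2, Santos 2, Rivera 0 — all ≤ 3.

3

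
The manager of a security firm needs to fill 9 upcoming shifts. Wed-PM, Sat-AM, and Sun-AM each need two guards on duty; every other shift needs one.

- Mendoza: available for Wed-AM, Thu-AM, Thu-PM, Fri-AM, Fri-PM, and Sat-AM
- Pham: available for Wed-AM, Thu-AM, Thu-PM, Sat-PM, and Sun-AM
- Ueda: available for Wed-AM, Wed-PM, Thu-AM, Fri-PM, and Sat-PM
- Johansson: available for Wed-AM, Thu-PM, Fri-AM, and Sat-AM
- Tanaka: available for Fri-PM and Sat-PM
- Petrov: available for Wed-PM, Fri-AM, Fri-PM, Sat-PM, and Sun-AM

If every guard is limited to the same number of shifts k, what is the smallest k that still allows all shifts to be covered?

2

With 6 guards and 12 worker-slots to fill, someone must work at least ⌈12/6⌉ = 2 shifts, so k ≥ 2.
k = 2 works: Wed-AM→Ueda, Wed-PM→Ueda+Petrov, Thu-AM→Mendoza, Thu-PM→Pham, Fri-AM→Johansson, Fri-PM→Tanaka, Sat-AM→Mendoza+Johansson, Sat-PM→Tanaka, Sun-AM→Pham+Petrov.
Loads: Mendoza 2, Pham 2, Ueda 2, Johansson 2, Tanaka 2, Petrov 2 — all ≤ 2.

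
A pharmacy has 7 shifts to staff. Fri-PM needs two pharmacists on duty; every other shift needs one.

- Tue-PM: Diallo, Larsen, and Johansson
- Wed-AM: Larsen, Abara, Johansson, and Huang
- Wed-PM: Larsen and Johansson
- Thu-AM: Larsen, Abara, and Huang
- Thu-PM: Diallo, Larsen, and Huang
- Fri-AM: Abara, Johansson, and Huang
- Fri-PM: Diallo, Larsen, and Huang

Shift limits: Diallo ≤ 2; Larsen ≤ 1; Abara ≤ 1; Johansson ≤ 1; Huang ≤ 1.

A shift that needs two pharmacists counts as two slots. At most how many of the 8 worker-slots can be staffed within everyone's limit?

Total capacity across all pharmacists is 2+1+1+1+1 = 6, and 8 slots are needed, so at most 6 can be filled.
An assignment achieving 6: Tue-PM→Diallo, Wed-PM→Larsen, Thu-AM→Abara, Thu-PM→Diallo, Fri-AM→Johansson, Fri-PM→Huang.
Loads: Diallo 2/2, Larsen 1/1, Abara 1/1, Johansson 1/1, Huang 1/1.

6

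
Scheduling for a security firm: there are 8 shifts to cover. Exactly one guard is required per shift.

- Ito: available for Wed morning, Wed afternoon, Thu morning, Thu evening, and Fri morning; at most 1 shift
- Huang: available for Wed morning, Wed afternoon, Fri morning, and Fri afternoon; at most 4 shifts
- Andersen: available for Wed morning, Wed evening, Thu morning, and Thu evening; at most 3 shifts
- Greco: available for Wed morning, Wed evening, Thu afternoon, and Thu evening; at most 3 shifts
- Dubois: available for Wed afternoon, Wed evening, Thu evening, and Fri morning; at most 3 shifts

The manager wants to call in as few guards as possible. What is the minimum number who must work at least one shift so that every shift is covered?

3

8 slots to fill and no one can take more than 4, so at least ⌈8/4⌉ = 2 guards are needed.
Any 2 guards together have capacity at most 4+3 = 7 < 8 slots, so 2 can never suffice.
Ito, Huang, and Greco alone can cover everything: Wed morning→Huang, Wed afternoon→Huang, Wed evening→Greco, Thu morning→Ito, Thu afternoon→Greco, Thu evening→Greco, Fri morning→Huang, Fri afternoon→Huang.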